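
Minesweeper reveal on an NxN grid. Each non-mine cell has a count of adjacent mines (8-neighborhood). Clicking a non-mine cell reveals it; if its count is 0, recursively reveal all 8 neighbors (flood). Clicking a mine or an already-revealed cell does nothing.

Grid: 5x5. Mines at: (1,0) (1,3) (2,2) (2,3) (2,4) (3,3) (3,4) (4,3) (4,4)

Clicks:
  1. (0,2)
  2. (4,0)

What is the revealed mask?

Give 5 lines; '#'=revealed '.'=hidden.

Answer: ..#..
.....
##...
###..
###..

Derivation:
Click 1 (0,2) count=1: revealed 1 new [(0,2)] -> total=1
Click 2 (4,0) count=0: revealed 8 new [(2,0) (2,1) (3,0) (3,1) (3,2) (4,0) (4,1) (4,2)] -> total=9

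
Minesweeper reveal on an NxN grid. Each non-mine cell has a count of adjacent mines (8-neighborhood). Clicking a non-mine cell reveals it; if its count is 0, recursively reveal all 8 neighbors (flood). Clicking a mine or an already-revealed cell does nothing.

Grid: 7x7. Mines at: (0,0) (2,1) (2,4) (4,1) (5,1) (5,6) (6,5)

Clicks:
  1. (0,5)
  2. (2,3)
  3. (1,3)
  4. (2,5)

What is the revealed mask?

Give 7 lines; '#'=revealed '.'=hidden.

Answer: .######
.######
...#.##
.....##
.....##
.......
.......

Derivation:
Click 1 (0,5) count=0: revealed 18 new [(0,1) (0,2) (0,3) (0,4) (0,5) (0,6) (1,1) (1,2) (1,3) (1,4) (1,5) (1,6) (2,5) (2,6) (3,5) (3,6) (4,5) (4,6)] -> total=18
Click 2 (2,3) count=1: revealed 1 new [(2,3)] -> total=19
Click 3 (1,3) count=1: revealed 0 new [(none)] -> total=19
Click 4 (2,5) count=1: revealed 0 new [(none)] -> total=19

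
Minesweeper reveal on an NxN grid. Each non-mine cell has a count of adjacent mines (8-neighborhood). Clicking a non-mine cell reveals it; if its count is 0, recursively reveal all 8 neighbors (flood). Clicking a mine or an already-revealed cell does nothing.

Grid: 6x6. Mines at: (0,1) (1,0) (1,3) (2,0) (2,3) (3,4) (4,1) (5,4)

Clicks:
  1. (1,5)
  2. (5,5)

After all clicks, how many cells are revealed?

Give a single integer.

Answer: 7

Derivation:
Click 1 (1,5) count=0: revealed 6 new [(0,4) (0,5) (1,4) (1,5) (2,4) (2,5)] -> total=6
Click 2 (5,5) count=1: revealed 1 new [(5,5)] -> total=7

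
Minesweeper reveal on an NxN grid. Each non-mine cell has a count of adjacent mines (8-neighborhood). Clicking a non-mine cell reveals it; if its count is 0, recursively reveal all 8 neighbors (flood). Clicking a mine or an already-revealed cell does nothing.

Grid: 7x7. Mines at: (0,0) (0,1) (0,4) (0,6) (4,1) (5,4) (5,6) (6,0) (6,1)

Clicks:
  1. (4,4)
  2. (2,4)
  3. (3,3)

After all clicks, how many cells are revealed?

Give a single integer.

Answer: 26

Derivation:
Click 1 (4,4) count=1: revealed 1 new [(4,4)] -> total=1
Click 2 (2,4) count=0: revealed 25 new [(1,0) (1,1) (1,2) (1,3) (1,4) (1,5) (1,6) (2,0) (2,1) (2,2) (2,3) (2,4) (2,5) (2,6) (3,0) (3,1) (3,2) (3,3) (3,4) (3,5) (3,6) (4,2) (4,3) (4,5) (4,6)] -> total=26
Click 3 (3,3) count=0: revealed 0 new [(none)] -> total=26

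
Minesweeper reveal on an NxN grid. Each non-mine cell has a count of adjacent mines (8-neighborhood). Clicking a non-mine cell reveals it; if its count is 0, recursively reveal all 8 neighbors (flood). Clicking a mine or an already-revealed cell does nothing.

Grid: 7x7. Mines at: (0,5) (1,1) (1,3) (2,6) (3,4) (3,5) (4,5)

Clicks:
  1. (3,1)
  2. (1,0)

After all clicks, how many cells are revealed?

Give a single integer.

Answer: 28

Derivation:
Click 1 (3,1) count=0: revealed 27 new [(2,0) (2,1) (2,2) (2,3) (3,0) (3,1) (3,2) (3,3) (4,0) (4,1) (4,2) (4,3) (4,4) (5,0) (5,1) (5,2) (5,3) (5,4) (5,5) (5,6) (6,0) (6,1) (6,2) (6,3) (6,4) (6,5) (6,6)] -> total=27
Click 2 (1,0) count=1: revealed 1 new [(1,0)] -> total=28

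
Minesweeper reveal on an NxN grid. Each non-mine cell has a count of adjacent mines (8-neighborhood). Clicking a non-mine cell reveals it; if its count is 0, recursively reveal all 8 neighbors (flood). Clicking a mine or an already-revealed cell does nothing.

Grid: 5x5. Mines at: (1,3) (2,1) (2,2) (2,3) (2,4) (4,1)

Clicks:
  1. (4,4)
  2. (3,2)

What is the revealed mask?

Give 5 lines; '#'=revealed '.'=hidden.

Answer: .....
.....
.....
..###
..###

Derivation:
Click 1 (4,4) count=0: revealed 6 new [(3,2) (3,3) (3,4) (4,2) (4,3) (4,4)] -> total=6
Click 2 (3,2) count=4: revealed 0 new [(none)] -> total=6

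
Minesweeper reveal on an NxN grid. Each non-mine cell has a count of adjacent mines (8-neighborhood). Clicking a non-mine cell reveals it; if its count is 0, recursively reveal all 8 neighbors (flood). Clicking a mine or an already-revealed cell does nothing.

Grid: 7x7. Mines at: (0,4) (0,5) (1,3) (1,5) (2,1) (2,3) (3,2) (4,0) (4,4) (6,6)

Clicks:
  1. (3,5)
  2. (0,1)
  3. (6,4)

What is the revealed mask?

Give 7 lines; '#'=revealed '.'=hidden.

Click 1 (3,5) count=1: revealed 1 new [(3,5)] -> total=1
Click 2 (0,1) count=0: revealed 6 new [(0,0) (0,1) (0,2) (1,0) (1,1) (1,2)] -> total=7
Click 3 (6,4) count=0: revealed 15 new [(4,1) (4,2) (4,3) (5,0) (5,1) (5,2) (5,3) (5,4) (5,5) (6,0) (6,1) (6,2) (6,3) (6,4) (6,5)] -> total=22

Answer: ###....
###....
.......
.....#.
.###...
######.
######.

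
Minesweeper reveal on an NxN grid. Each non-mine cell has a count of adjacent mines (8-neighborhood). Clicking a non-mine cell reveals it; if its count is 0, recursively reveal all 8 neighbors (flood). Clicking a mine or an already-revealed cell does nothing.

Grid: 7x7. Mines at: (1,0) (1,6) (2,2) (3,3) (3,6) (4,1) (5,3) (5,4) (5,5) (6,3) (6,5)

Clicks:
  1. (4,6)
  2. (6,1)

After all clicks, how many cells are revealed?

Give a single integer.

Answer: 7

Derivation:
Click 1 (4,6) count=2: revealed 1 new [(4,6)] -> total=1
Click 2 (6,1) count=0: revealed 6 new [(5,0) (5,1) (5,2) (6,0) (6,1) (6,2)] -> total=7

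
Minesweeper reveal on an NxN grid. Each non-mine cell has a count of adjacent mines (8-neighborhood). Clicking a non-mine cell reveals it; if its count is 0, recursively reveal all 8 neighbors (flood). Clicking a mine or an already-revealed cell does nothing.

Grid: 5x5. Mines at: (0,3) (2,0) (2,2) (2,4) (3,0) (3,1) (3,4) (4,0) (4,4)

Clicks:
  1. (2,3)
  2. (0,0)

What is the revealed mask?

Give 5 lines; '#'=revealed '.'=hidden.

Answer: ###..
###..
...#.
.....
.....

Derivation:
Click 1 (2,3) count=3: revealed 1 new [(2,3)] -> total=1
Click 2 (0,0) count=0: revealed 6 new [(0,0) (0,1) (0,2) (1,0) (1,1) (1,2)] -> total=7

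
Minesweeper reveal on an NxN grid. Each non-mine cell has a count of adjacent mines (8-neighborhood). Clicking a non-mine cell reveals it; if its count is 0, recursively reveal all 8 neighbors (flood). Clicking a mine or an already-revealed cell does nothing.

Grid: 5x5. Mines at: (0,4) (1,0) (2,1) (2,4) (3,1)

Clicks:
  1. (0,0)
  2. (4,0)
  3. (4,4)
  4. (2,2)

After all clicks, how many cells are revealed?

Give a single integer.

Answer: 9

Derivation:
Click 1 (0,0) count=1: revealed 1 new [(0,0)] -> total=1
Click 2 (4,0) count=1: revealed 1 new [(4,0)] -> total=2
Click 3 (4,4) count=0: revealed 6 new [(3,2) (3,3) (3,4) (4,2) (4,3) (4,4)] -> total=8
Click 4 (2,2) count=2: revealed 1 new [(2,2)] -> total=9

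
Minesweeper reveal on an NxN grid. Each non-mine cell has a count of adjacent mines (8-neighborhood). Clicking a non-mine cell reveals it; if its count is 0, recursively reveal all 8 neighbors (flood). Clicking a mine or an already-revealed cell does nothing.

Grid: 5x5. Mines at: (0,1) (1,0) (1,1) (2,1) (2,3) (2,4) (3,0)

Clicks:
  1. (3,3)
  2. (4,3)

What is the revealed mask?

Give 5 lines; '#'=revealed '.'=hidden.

Click 1 (3,3) count=2: revealed 1 new [(3,3)] -> total=1
Click 2 (4,3) count=0: revealed 7 new [(3,1) (3,2) (3,4) (4,1) (4,2) (4,3) (4,4)] -> total=8

Answer: .....
.....
.....
.####
.####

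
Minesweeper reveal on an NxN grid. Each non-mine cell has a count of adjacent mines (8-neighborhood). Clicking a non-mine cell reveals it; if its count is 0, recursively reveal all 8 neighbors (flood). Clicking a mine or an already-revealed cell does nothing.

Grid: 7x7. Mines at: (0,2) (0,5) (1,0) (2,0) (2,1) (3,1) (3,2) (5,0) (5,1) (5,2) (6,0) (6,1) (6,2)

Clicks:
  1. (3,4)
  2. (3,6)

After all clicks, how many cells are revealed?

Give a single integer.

Click 1 (3,4) count=0: revealed 24 new [(1,3) (1,4) (1,5) (1,6) (2,3) (2,4) (2,5) (2,6) (3,3) (3,4) (3,5) (3,6) (4,3) (4,4) (4,5) (4,6) (5,3) (5,4) (5,5) (5,6) (6,3) (6,4) (6,5) (6,6)] -> total=24
Click 2 (3,6) count=0: revealed 0 new [(none)] -> total=24

Answer: 24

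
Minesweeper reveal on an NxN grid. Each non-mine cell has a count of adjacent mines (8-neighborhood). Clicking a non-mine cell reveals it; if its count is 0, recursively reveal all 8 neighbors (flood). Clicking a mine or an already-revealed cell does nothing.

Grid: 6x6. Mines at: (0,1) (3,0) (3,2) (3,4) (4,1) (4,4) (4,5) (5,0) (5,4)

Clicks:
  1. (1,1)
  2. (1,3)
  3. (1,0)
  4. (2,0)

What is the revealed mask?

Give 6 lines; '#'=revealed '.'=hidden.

Answer: ..####
######
#.####
......
......
......

Derivation:
Click 1 (1,1) count=1: revealed 1 new [(1,1)] -> total=1
Click 2 (1,3) count=0: revealed 12 new [(0,2) (0,3) (0,4) (0,5) (1,2) (1,3) (1,4) (1,5) (2,2) (2,3) (2,4) (2,5)] -> total=13
Click 3 (1,0) count=1: revealed 1 new [(1,0)] -> total=14
Click 4 (2,0) count=1: revealed 1 new [(2,0)] -> total=15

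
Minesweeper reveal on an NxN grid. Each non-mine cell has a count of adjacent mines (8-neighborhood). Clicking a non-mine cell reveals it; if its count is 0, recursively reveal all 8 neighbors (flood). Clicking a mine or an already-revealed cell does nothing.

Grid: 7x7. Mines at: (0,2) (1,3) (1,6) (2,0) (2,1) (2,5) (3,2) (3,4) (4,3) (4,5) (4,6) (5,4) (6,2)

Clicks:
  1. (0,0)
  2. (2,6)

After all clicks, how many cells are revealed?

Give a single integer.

Click 1 (0,0) count=0: revealed 4 new [(0,0) (0,1) (1,0) (1,1)] -> total=4
Click 2 (2,6) count=2: revealed 1 new [(2,6)] -> total=5

Answer: 5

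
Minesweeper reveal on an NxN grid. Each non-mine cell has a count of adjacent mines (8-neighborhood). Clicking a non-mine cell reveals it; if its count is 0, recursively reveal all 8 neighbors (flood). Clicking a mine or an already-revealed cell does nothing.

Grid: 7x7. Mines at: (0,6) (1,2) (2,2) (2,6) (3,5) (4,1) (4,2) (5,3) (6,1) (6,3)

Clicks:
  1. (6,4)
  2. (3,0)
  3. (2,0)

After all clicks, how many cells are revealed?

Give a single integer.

Click 1 (6,4) count=2: revealed 1 new [(6,4)] -> total=1
Click 2 (3,0) count=1: revealed 1 new [(3,0)] -> total=2
Click 3 (2,0) count=0: revealed 7 new [(0,0) (0,1) (1,0) (1,1) (2,0) (2,1) (3,1)] -> total=9

Answer: 9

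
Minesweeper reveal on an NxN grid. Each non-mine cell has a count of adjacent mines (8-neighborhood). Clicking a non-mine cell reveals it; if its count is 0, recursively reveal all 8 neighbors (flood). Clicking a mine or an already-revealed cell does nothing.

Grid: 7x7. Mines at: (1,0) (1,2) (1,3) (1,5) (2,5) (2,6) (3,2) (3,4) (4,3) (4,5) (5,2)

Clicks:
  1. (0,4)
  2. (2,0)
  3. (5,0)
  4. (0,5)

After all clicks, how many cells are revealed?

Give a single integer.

Click 1 (0,4) count=2: revealed 1 new [(0,4)] -> total=1
Click 2 (2,0) count=1: revealed 1 new [(2,0)] -> total=2
Click 3 (5,0) count=0: revealed 9 new [(2,1) (3,0) (3,1) (4,0) (4,1) (5,0) (5,1) (6,0) (6,1)] -> total=11
Click 4 (0,5) count=1: revealed 1 new [(0,5)] -> total=12

Answer: 12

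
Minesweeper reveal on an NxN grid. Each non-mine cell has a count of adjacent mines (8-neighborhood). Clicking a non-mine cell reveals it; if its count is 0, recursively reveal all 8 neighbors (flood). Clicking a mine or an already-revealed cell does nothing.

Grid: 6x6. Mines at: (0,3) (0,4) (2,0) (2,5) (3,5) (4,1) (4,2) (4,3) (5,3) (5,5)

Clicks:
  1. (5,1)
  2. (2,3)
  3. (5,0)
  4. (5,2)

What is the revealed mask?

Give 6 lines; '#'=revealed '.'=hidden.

Click 1 (5,1) count=2: revealed 1 new [(5,1)] -> total=1
Click 2 (2,3) count=0: revealed 12 new [(1,1) (1,2) (1,3) (1,4) (2,1) (2,2) (2,3) (2,4) (3,1) (3,2) (3,3) (3,4)] -> total=13
Click 3 (5,0) count=1: revealed 1 new [(5,0)] -> total=14
Click 4 (5,2) count=4: revealed 1 new [(5,2)] -> total=15

Answer: ......
.####.
.####.
.####.
......
###...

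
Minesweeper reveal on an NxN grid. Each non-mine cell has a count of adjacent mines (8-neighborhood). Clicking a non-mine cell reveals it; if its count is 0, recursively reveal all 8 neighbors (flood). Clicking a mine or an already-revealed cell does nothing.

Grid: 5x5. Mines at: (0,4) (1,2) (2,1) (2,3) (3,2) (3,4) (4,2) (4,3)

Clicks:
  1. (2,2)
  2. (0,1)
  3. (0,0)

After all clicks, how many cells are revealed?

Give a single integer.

Click 1 (2,2) count=4: revealed 1 new [(2,2)] -> total=1
Click 2 (0,1) count=1: revealed 1 new [(0,1)] -> total=2
Click 3 (0,0) count=0: revealed 3 new [(0,0) (1,0) (1,1)] -> total=5

Answer: 5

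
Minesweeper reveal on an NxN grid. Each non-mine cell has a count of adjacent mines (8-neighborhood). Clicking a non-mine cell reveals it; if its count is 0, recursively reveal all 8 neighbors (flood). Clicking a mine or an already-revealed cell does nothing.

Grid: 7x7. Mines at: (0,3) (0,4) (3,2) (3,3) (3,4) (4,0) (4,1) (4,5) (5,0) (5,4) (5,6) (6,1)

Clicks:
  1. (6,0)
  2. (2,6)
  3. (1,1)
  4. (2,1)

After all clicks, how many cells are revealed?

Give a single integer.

Answer: 20

Derivation:
Click 1 (6,0) count=2: revealed 1 new [(6,0)] -> total=1
Click 2 (2,6) count=0: revealed 8 new [(0,5) (0,6) (1,5) (1,6) (2,5) (2,6) (3,5) (3,6)] -> total=9
Click 3 (1,1) count=0: revealed 11 new [(0,0) (0,1) (0,2) (1,0) (1,1) (1,2) (2,0) (2,1) (2,2) (3,0) (3,1)] -> total=20
Click 4 (2,1) count=1: revealed 0 new [(none)] -> total=20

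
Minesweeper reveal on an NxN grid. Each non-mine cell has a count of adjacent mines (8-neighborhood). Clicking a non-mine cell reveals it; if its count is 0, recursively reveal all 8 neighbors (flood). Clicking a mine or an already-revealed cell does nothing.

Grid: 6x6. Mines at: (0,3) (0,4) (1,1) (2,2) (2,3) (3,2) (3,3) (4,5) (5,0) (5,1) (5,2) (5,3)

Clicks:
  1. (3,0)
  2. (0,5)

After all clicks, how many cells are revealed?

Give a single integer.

Click 1 (3,0) count=0: revealed 6 new [(2,0) (2,1) (3,0) (3,1) (4,0) (4,1)] -> total=6
Click 2 (0,5) count=1: revealed 1 new [(0,5)] -> total=7

Answer: 7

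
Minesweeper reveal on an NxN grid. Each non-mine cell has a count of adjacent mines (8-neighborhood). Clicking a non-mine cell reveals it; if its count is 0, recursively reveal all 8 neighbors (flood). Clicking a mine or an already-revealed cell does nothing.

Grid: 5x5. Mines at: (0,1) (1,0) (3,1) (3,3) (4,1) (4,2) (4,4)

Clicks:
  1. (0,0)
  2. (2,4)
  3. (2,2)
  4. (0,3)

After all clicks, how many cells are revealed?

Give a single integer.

Click 1 (0,0) count=2: revealed 1 new [(0,0)] -> total=1
Click 2 (2,4) count=1: revealed 1 new [(2,4)] -> total=2
Click 3 (2,2) count=2: revealed 1 new [(2,2)] -> total=3
Click 4 (0,3) count=0: revealed 7 new [(0,2) (0,3) (0,4) (1,2) (1,3) (1,4) (2,3)] -> total=10

Answer: 10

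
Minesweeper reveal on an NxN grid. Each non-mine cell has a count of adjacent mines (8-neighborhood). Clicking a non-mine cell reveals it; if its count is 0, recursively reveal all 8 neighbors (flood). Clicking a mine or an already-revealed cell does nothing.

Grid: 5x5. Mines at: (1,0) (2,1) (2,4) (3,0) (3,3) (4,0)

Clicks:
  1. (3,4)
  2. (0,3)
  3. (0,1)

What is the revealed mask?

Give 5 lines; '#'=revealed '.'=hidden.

Click 1 (3,4) count=2: revealed 1 new [(3,4)] -> total=1
Click 2 (0,3) count=0: revealed 8 new [(0,1) (0,2) (0,3) (0,4) (1,1) (1,2) (1,3) (1,4)] -> total=9
Click 3 (0,1) count=1: revealed 0 new [(none)] -> total=9

Answer: .####
.####
.....
....#
.....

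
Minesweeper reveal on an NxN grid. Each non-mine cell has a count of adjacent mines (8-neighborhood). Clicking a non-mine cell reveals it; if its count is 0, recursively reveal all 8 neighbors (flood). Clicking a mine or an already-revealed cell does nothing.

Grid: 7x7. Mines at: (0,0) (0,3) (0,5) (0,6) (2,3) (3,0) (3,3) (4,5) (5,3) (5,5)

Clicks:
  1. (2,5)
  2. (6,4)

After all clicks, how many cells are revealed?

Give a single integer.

Answer: 10

Derivation:
Click 1 (2,5) count=0: revealed 9 new [(1,4) (1,5) (1,6) (2,4) (2,5) (2,6) (3,4) (3,5) (3,6)] -> total=9
Click 2 (6,4) count=2: revealed 1 new [(6,4)] -> total=10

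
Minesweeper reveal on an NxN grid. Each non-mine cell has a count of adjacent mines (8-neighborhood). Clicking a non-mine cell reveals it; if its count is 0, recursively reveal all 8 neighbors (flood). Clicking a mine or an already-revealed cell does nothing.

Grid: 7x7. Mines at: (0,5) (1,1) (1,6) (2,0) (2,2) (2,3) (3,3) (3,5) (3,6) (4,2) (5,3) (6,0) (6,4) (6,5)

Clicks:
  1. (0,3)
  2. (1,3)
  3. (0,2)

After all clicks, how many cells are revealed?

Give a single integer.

Click 1 (0,3) count=0: revealed 6 new [(0,2) (0,3) (0,4) (1,2) (1,3) (1,4)] -> total=6
Click 2 (1,3) count=2: revealed 0 new [(none)] -> total=6
Click 3 (0,2) count=1: revealed 0 new [(none)] -> total=6

Answer: 6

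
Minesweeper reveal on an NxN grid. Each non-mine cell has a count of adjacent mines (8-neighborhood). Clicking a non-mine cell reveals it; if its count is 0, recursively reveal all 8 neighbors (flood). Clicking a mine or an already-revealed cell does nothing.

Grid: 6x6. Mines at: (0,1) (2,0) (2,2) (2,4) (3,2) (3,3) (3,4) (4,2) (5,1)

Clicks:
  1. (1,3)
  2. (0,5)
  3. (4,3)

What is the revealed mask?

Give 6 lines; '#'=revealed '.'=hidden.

Click 1 (1,3) count=2: revealed 1 new [(1,3)] -> total=1
Click 2 (0,5) count=0: revealed 7 new [(0,2) (0,3) (0,4) (0,5) (1,2) (1,4) (1,5)] -> total=8
Click 3 (4,3) count=4: revealed 1 new [(4,3)] -> total=9

Answer: ..####
..####
......
......
...#..
......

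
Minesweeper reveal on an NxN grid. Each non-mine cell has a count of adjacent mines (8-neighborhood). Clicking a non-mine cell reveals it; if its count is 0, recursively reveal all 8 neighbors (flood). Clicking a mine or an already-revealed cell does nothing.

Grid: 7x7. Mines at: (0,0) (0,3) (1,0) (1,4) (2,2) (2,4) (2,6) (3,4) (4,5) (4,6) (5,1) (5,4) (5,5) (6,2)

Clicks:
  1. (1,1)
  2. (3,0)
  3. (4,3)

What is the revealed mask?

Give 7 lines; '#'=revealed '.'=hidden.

Click 1 (1,1) count=3: revealed 1 new [(1,1)] -> total=1
Click 2 (3,0) count=0: revealed 6 new [(2,0) (2,1) (3,0) (3,1) (4,0) (4,1)] -> total=7
Click 3 (4,3) count=2: revealed 1 new [(4,3)] -> total=8

Answer: .......
.#.....
##.....
##.....
##.#...
.......
.......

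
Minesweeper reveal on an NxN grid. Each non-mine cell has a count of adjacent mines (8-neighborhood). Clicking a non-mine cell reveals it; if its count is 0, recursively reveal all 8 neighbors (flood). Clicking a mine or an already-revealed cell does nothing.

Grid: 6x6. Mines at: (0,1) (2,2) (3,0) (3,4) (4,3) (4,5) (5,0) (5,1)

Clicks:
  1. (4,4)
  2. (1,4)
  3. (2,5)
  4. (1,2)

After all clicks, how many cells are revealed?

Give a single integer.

Answer: 12

Derivation:
Click 1 (4,4) count=3: revealed 1 new [(4,4)] -> total=1
Click 2 (1,4) count=0: revealed 11 new [(0,2) (0,3) (0,4) (0,5) (1,2) (1,3) (1,4) (1,5) (2,3) (2,4) (2,5)] -> total=12
Click 3 (2,5) count=1: revealed 0 new [(none)] -> total=12
Click 4 (1,2) count=2: revealed 0 new [(none)] -> total=12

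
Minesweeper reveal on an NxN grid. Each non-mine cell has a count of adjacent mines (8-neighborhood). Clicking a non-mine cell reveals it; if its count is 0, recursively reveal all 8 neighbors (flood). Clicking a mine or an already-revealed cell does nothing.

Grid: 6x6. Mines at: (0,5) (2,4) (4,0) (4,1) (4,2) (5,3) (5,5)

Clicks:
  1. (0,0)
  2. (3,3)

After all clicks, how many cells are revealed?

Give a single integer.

Click 1 (0,0) count=0: revealed 18 new [(0,0) (0,1) (0,2) (0,3) (0,4) (1,0) (1,1) (1,2) (1,3) (1,4) (2,0) (2,1) (2,2) (2,3) (3,0) (3,1) (3,2) (3,3)] -> total=18
Click 2 (3,3) count=2: revealed 0 new [(none)] -> total=18

Answer: 18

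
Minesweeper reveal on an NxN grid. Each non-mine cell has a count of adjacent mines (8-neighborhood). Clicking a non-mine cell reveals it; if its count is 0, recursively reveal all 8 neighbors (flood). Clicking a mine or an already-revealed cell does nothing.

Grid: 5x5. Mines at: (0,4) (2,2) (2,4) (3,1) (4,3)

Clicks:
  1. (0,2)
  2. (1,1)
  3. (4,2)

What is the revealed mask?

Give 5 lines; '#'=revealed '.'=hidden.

Click 1 (0,2) count=0: revealed 10 new [(0,0) (0,1) (0,2) (0,3) (1,0) (1,1) (1,2) (1,3) (2,0) (2,1)] -> total=10
Click 2 (1,1) count=1: revealed 0 new [(none)] -> total=10
Click 3 (4,2) count=2: revealed 1 new [(4,2)] -> total=11

Answer: ####.
####.
##...
.....
..#..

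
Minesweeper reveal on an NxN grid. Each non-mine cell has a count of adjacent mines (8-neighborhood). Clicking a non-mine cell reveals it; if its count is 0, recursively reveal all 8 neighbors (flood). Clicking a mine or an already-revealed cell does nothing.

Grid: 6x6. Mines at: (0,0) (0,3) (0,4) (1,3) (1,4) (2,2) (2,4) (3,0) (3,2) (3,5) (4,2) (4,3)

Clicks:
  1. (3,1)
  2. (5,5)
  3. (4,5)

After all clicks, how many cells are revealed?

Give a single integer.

Answer: 5

Derivation:
Click 1 (3,1) count=4: revealed 1 new [(3,1)] -> total=1
Click 2 (5,5) count=0: revealed 4 new [(4,4) (4,5) (5,4) (5,5)] -> total=5
Click 3 (4,5) count=1: revealed 0 new [(none)] -> total=5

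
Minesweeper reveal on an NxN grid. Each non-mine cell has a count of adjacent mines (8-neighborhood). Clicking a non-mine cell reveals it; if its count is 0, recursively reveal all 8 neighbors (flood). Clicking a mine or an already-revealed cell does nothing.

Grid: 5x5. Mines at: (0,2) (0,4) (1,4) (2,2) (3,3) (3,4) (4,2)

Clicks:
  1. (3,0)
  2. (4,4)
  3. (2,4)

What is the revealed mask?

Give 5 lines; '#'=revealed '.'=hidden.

Answer: ##...
##...
##..#
##...
##..#

Derivation:
Click 1 (3,0) count=0: revealed 10 new [(0,0) (0,1) (1,0) (1,1) (2,0) (2,1) (3,0) (3,1) (4,0) (4,1)] -> total=10
Click 2 (4,4) count=2: revealed 1 new [(4,4)] -> total=11
Click 3 (2,4) count=3: revealed 1 new [(2,4)] -> total=12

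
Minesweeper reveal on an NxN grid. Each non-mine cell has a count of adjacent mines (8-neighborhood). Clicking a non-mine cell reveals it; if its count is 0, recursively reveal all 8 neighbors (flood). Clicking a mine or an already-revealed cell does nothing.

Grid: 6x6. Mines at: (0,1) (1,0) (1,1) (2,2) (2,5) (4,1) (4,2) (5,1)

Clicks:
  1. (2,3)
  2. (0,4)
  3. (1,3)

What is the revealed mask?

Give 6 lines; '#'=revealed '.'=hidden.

Answer: ..####
..####
...#..
......
......
......

Derivation:
Click 1 (2,3) count=1: revealed 1 new [(2,3)] -> total=1
Click 2 (0,4) count=0: revealed 8 new [(0,2) (0,3) (0,4) (0,5) (1,2) (1,3) (1,4) (1,5)] -> total=9
Click 3 (1,3) count=1: revealed 0 new [(none)] -> total=9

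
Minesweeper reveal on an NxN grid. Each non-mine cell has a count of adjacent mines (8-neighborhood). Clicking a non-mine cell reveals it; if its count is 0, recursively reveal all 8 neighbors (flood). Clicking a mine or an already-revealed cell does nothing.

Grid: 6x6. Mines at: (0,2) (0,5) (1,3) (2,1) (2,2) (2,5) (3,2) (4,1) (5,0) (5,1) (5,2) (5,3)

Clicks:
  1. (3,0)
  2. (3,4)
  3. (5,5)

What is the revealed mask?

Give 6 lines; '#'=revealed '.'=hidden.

Answer: ......
......
......
#...##
....##
....##

Derivation:
Click 1 (3,0) count=2: revealed 1 new [(3,0)] -> total=1
Click 2 (3,4) count=1: revealed 1 new [(3,4)] -> total=2
Click 3 (5,5) count=0: revealed 5 new [(3,5) (4,4) (4,5) (5,4) (5,5)] -> total=7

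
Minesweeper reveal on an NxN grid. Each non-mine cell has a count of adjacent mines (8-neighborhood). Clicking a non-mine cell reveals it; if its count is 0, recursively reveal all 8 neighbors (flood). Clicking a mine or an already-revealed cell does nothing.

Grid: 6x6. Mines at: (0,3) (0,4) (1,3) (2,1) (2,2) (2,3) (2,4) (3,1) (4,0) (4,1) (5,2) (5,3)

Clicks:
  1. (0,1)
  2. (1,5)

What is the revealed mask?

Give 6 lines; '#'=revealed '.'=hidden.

Answer: ###...
###..#
......
......
......
......

Derivation:
Click 1 (0,1) count=0: revealed 6 new [(0,0) (0,1) (0,2) (1,0) (1,1) (1,2)] -> total=6
Click 2 (1,5) count=2: revealed 1 new [(1,5)] -> total=7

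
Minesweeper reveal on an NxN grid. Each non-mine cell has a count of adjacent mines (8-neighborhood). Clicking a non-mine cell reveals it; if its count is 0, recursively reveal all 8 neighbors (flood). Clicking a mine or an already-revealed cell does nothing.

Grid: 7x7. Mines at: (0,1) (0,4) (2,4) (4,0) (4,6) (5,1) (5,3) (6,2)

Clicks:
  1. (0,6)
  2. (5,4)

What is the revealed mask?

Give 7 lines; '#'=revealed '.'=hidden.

Click 1 (0,6) count=0: revealed 8 new [(0,5) (0,6) (1,5) (1,6) (2,5) (2,6) (3,5) (3,6)] -> total=8
Click 2 (5,4) count=1: revealed 1 new [(5,4)] -> total=9

Answer: .....##
.....##
.....##
.....##
.......
....#..
.......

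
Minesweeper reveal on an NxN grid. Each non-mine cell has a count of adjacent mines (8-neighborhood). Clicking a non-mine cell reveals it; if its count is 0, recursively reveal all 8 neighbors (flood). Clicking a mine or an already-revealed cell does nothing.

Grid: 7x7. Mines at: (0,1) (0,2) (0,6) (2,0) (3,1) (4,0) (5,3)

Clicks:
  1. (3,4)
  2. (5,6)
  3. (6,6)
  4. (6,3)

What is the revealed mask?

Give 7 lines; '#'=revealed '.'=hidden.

Click 1 (3,4) count=0: revealed 29 new [(0,3) (0,4) (0,5) (1,2) (1,3) (1,4) (1,5) (1,6) (2,2) (2,3) (2,4) (2,5) (2,6) (3,2) (3,3) (3,4) (3,5) (3,6) (4,2) (4,3) (4,4) (4,5) (4,6) (5,4) (5,5) (5,6) (6,4) (6,5) (6,6)] -> total=29
Click 2 (5,6) count=0: revealed 0 new [(none)] -> total=29
Click 3 (6,6) count=0: revealed 0 new [(none)] -> total=29
Click 4 (6,3) count=1: revealed 1 new [(6,3)] -> total=30

Answer: ...###.
..#####
..#####
..#####
..#####
....###
...####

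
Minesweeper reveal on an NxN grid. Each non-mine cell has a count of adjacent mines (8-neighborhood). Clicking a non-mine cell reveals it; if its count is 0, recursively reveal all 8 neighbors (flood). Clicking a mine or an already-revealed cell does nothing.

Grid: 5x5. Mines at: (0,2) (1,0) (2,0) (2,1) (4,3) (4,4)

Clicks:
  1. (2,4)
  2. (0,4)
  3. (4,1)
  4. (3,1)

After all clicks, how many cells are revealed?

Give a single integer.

Answer: 16

Derivation:
Click 1 (2,4) count=0: revealed 11 new [(0,3) (0,4) (1,2) (1,3) (1,4) (2,2) (2,3) (2,4) (3,2) (3,3) (3,4)] -> total=11
Click 2 (0,4) count=0: revealed 0 new [(none)] -> total=11
Click 3 (4,1) count=0: revealed 5 new [(3,0) (3,1) (4,0) (4,1) (4,2)] -> total=16
Click 4 (3,1) count=2: revealed 0 new [(none)] -> total=16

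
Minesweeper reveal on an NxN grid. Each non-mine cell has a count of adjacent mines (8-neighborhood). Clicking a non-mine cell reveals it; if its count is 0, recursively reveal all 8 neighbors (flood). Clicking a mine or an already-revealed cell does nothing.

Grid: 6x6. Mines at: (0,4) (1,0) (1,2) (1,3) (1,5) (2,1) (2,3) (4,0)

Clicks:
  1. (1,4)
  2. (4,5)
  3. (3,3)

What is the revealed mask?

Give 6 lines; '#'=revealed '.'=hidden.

Answer: ......
....#.
....##
.#####
.#####
.#####

Derivation:
Click 1 (1,4) count=4: revealed 1 new [(1,4)] -> total=1
Click 2 (4,5) count=0: revealed 17 new [(2,4) (2,5) (3,1) (3,2) (3,3) (3,4) (3,5) (4,1) (4,2) (4,3) (4,4) (4,5) (5,1) (5,2) (5,3) (5,4) (5,5)] -> total=18
Click 3 (3,3) count=1: revealed 0 new [(none)] -> total=18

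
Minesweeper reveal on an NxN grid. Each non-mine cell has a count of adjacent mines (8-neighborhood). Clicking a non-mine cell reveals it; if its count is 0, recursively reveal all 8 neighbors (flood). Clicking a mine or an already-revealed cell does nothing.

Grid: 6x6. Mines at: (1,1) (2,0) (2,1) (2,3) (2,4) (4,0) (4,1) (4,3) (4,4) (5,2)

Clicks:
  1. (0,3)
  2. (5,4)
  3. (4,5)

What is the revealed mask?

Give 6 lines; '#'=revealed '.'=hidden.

Click 1 (0,3) count=0: revealed 8 new [(0,2) (0,3) (0,4) (0,5) (1,2) (1,3) (1,4) (1,5)] -> total=8
Click 2 (5,4) count=2: revealed 1 new [(5,4)] -> total=9
Click 3 (4,5) count=1: revealed 1 new [(4,5)] -> total=10

Answer: ..####
..####
......
......
.....#
....#.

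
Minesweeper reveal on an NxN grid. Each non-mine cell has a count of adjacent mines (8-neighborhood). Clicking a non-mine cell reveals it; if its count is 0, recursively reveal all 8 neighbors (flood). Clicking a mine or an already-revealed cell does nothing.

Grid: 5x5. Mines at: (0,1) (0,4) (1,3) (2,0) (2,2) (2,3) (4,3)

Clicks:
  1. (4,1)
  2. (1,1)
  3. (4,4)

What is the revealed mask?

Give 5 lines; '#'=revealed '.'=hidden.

Answer: .....
.#...
.....
###..
###.#

Derivation:
Click 1 (4,1) count=0: revealed 6 new [(3,0) (3,1) (3,2) (4,0) (4,1) (4,2)] -> total=6
Click 2 (1,1) count=3: revealed 1 new [(1,1)] -> total=7
Click 3 (4,4) count=1: revealed 1 new [(4,4)] -> total=8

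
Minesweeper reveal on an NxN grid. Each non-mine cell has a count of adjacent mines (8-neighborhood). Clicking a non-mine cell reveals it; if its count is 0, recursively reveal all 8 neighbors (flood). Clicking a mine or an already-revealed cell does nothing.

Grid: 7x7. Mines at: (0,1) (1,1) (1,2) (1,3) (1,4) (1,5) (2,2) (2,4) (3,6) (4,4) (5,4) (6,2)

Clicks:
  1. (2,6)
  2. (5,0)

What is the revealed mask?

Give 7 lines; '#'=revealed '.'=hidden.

Click 1 (2,6) count=2: revealed 1 new [(2,6)] -> total=1
Click 2 (5,0) count=0: revealed 16 new [(2,0) (2,1) (3,0) (3,1) (3,2) (3,3) (4,0) (4,1) (4,2) (4,3) (5,0) (5,1) (5,2) (5,3) (6,0) (6,1)] -> total=17

Answer: .......
.......
##....#
####...
####...
####...
##.....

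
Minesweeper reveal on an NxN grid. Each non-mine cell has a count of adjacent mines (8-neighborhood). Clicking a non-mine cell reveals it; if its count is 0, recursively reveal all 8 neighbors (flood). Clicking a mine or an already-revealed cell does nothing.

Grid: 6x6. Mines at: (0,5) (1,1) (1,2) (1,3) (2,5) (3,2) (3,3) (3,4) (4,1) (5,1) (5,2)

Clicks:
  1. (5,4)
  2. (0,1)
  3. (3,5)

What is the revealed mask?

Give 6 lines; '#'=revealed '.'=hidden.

Click 1 (5,4) count=0: revealed 6 new [(4,3) (4,4) (4,5) (5,3) (5,4) (5,5)] -> total=6
Click 2 (0,1) count=2: revealed 1 new [(0,1)] -> total=7
Click 3 (3,5) count=2: revealed 1 new [(3,5)] -> total=8

Answer: .#....
......
......
.....#
...###
...###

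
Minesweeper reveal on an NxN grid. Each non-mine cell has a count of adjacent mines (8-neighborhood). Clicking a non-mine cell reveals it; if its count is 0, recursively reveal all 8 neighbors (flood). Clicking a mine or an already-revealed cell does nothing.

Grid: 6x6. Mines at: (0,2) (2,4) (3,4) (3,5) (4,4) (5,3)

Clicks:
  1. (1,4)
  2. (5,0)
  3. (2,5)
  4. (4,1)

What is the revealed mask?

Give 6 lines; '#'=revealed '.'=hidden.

Answer: ##....
#####.
####.#
####..
####..
###...

Derivation:
Click 1 (1,4) count=1: revealed 1 new [(1,4)] -> total=1
Click 2 (5,0) count=0: revealed 21 new [(0,0) (0,1) (1,0) (1,1) (1,2) (1,3) (2,0) (2,1) (2,2) (2,3) (3,0) (3,1) (3,2) (3,3) (4,0) (4,1) (4,2) (4,3) (5,0) (5,1) (5,2)] -> total=22
Click 3 (2,5) count=3: revealed 1 new [(2,5)] -> total=23
Click 4 (4,1) count=0: revealed 0 new [(none)] -> total=23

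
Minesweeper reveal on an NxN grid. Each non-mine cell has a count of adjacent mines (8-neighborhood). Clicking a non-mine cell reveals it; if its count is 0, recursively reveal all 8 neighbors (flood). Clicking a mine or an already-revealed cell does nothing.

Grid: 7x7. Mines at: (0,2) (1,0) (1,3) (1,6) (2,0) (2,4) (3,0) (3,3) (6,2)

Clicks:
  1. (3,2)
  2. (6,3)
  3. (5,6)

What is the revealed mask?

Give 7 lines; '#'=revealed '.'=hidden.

Answer: .......
.......
.....##
..#.###
...####
...####
...####

Derivation:
Click 1 (3,2) count=1: revealed 1 new [(3,2)] -> total=1
Click 2 (6,3) count=1: revealed 1 new [(6,3)] -> total=2
Click 3 (5,6) count=0: revealed 16 new [(2,5) (2,6) (3,4) (3,5) (3,6) (4,3) (4,4) (4,5) (4,6) (5,3) (5,4) (5,5) (5,6) (6,4) (6,5) (6,6)] -> total=18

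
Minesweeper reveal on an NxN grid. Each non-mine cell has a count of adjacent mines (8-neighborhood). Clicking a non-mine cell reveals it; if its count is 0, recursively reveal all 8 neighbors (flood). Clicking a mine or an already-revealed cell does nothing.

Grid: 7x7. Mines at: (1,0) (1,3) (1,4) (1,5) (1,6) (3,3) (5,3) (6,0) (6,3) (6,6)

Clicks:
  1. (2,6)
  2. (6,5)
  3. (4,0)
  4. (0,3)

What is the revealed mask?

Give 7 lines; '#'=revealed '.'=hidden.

Answer: ...#...
.......
###...#
###....
###....
###....
.....#.

Derivation:
Click 1 (2,6) count=2: revealed 1 new [(2,6)] -> total=1
Click 2 (6,5) count=1: revealed 1 new [(6,5)] -> total=2
Click 3 (4,0) count=0: revealed 12 new [(2,0) (2,1) (2,2) (3,0) (3,1) (3,2) (4,0) (4,1) (4,2) (5,0) (5,1) (5,2)] -> total=14
Click 4 (0,3) count=2: revealed 1 new [(0,3)] -> total=15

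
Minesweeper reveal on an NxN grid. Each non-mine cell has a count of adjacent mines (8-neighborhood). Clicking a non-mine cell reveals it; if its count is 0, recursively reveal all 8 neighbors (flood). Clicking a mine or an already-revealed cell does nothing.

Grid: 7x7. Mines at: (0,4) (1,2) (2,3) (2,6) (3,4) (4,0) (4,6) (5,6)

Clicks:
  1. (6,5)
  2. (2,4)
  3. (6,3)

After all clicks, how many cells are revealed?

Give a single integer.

Click 1 (6,5) count=1: revealed 1 new [(6,5)] -> total=1
Click 2 (2,4) count=2: revealed 1 new [(2,4)] -> total=2
Click 3 (6,3) count=0: revealed 19 new [(3,1) (3,2) (3,3) (4,1) (4,2) (4,3) (4,4) (4,5) (5,0) (5,1) (5,2) (5,3) (5,4) (5,5) (6,0) (6,1) (6,2) (6,3) (6,4)] -> total=21

Answer: 21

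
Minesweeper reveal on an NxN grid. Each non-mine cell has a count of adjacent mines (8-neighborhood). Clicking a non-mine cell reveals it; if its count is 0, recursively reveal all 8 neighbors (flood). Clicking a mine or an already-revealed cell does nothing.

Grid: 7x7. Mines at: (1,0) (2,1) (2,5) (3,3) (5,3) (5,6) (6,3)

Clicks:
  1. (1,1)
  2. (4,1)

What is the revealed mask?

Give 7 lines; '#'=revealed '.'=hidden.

Answer: .......
.#.....
.......
###....
###....
###....
###....

Derivation:
Click 1 (1,1) count=2: revealed 1 new [(1,1)] -> total=1
Click 2 (4,1) count=0: revealed 12 new [(3,0) (3,1) (3,2) (4,0) (4,1) (4,2) (5,0) (5,1) (5,2) (6,0) (6,1) (6,2)] -> total=13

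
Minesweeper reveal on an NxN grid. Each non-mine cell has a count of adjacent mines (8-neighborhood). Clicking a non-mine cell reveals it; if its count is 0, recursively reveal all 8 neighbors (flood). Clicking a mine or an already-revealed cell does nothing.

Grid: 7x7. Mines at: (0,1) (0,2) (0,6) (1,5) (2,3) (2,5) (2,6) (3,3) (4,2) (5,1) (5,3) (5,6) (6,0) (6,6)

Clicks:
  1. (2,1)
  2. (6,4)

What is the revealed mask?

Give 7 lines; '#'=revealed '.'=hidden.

Click 1 (2,1) count=0: revealed 11 new [(1,0) (1,1) (1,2) (2,0) (2,1) (2,2) (3,0) (3,1) (3,2) (4,0) (4,1)] -> total=11
Click 2 (6,4) count=1: revealed 1 new [(6,4)] -> total=12

Answer: .......
###....
###....
###....
##.....
.......
....#..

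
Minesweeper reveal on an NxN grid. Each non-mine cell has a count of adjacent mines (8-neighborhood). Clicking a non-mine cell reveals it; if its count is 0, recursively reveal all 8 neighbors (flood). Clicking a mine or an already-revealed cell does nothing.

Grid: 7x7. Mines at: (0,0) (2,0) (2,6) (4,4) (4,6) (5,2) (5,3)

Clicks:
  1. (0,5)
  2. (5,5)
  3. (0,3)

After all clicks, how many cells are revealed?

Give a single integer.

Click 1 (0,5) count=0: revealed 25 new [(0,1) (0,2) (0,3) (0,4) (0,5) (0,6) (1,1) (1,2) (1,3) (1,4) (1,5) (1,6) (2,1) (2,2) (2,3) (2,4) (2,5) (3,1) (3,2) (3,3) (3,4) (3,5) (4,1) (4,2) (4,3)] -> total=25
Click 2 (5,5) count=2: revealed 1 new [(5,5)] -> total=26
Click 3 (0,3) count=0: revealed 0 new [(none)] -> total=26

Answer: 26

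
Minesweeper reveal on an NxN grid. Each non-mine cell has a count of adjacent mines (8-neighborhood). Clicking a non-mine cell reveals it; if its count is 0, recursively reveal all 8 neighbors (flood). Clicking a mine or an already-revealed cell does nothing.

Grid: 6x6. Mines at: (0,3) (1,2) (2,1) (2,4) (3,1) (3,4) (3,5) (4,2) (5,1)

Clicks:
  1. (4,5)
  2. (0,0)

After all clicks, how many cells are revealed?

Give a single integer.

Click 1 (4,5) count=2: revealed 1 new [(4,5)] -> total=1
Click 2 (0,0) count=0: revealed 4 new [(0,0) (0,1) (1,0) (1,1)] -> total=5

Answer: 5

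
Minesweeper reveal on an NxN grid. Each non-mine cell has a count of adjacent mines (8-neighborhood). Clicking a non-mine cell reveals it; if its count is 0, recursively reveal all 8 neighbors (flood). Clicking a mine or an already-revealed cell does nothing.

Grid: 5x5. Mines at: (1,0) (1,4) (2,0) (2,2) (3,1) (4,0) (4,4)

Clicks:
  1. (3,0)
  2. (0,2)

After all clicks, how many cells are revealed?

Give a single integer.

Click 1 (3,0) count=3: revealed 1 new [(3,0)] -> total=1
Click 2 (0,2) count=0: revealed 6 new [(0,1) (0,2) (0,3) (1,1) (1,2) (1,3)] -> total=7

Answer: 7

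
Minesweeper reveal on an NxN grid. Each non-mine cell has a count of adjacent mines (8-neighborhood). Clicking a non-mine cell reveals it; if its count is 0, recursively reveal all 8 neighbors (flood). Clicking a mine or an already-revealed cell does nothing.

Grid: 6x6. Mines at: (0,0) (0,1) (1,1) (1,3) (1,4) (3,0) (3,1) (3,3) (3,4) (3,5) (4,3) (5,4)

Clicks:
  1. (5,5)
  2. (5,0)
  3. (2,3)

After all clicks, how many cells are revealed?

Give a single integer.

Click 1 (5,5) count=1: revealed 1 new [(5,5)] -> total=1
Click 2 (5,0) count=0: revealed 6 new [(4,0) (4,1) (4,2) (5,0) (5,1) (5,2)] -> total=7
Click 3 (2,3) count=4: revealed 1 new [(2,3)] -> total=8

Answer: 8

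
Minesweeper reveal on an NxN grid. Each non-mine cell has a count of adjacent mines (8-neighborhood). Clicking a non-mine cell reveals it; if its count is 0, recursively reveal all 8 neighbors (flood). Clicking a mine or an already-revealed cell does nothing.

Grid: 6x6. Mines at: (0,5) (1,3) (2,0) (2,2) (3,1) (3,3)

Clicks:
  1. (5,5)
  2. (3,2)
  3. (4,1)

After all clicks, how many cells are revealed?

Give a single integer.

Answer: 19

Derivation:
Click 1 (5,5) count=0: revealed 18 new [(1,4) (1,5) (2,4) (2,5) (3,4) (3,5) (4,0) (4,1) (4,2) (4,3) (4,4) (4,5) (5,0) (5,1) (5,2) (5,3) (5,4) (5,5)] -> total=18
Click 2 (3,2) count=3: revealed 1 new [(3,2)] -> total=19
Click 3 (4,1) count=1: revealed 0 new [(none)] -> total=19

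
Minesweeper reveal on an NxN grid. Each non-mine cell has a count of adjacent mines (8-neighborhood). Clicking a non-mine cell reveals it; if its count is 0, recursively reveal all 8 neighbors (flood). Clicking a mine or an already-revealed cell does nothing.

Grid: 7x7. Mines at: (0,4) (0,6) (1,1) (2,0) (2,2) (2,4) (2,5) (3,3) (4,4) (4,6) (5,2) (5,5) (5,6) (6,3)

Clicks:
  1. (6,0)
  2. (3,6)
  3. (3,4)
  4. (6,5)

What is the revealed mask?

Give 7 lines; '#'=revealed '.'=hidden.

Answer: .......
.......
.......
##..#.#
##.....
##.....
##...#.

Derivation:
Click 1 (6,0) count=0: revealed 8 new [(3,0) (3,1) (4,0) (4,1) (5,0) (5,1) (6,0) (6,1)] -> total=8
Click 2 (3,6) count=2: revealed 1 new [(3,6)] -> total=9
Click 3 (3,4) count=4: revealed 1 new [(3,4)] -> total=10
Click 4 (6,5) count=2: revealed 1 new [(6,5)] -> total=11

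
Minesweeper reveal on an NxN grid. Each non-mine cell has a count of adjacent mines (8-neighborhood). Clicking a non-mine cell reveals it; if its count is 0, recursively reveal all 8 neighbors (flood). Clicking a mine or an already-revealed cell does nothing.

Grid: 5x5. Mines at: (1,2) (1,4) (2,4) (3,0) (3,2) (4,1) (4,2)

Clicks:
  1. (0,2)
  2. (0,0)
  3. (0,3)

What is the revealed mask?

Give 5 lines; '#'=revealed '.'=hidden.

Click 1 (0,2) count=1: revealed 1 new [(0,2)] -> total=1
Click 2 (0,0) count=0: revealed 6 new [(0,0) (0,1) (1,0) (1,1) (2,0) (2,1)] -> total=7
Click 3 (0,3) count=2: revealed 1 new [(0,3)] -> total=8

Answer: ####.
##...
##...
.....
.....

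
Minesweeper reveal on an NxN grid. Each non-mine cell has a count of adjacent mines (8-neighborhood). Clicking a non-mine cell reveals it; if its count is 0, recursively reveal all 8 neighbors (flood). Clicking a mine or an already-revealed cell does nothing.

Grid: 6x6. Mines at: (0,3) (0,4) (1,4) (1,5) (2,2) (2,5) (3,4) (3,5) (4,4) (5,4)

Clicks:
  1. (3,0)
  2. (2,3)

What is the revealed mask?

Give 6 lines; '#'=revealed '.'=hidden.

Answer: ###...
###...
##.#..
####..
####..
####..

Derivation:
Click 1 (3,0) count=0: revealed 20 new [(0,0) (0,1) (0,2) (1,0) (1,1) (1,2) (2,0) (2,1) (3,0) (3,1) (3,2) (3,3) (4,0) (4,1) (4,2) (4,3) (5,0) (5,1) (5,2) (5,3)] -> total=20
Click 2 (2,3) count=3: revealed 1 new [(2,3)] -> total=21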